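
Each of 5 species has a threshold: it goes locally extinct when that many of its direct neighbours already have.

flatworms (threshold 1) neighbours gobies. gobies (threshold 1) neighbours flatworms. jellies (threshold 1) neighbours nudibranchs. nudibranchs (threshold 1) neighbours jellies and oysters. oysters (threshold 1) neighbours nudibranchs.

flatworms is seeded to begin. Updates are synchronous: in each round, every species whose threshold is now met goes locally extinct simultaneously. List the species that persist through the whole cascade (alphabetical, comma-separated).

jellies, nudibranchs, oysters

Round 1 — flatworms goes locally extinct (initial).
Round 2 — checking thresholds:
  gobies: 1 of 1 neighbours ≥ 1, goes locally extinct.
Round 3 — no new extinctions; cascade stops.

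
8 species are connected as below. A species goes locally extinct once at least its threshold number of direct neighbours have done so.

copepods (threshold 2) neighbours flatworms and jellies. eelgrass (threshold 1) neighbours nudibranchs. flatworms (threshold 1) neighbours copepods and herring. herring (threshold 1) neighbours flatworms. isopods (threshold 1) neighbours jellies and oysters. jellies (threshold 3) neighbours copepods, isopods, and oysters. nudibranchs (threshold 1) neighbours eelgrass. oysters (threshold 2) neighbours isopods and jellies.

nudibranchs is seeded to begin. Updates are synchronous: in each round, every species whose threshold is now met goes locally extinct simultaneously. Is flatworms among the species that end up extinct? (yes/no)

no

Round 1 — nudibranchs goes locally extinct (initial).
Round 2 — checking thresholds:
  eelgrass: 1 of 1 neighbours ≥ 1, goes locally extinct.
Round 3 — no new extinctions; cascade stops.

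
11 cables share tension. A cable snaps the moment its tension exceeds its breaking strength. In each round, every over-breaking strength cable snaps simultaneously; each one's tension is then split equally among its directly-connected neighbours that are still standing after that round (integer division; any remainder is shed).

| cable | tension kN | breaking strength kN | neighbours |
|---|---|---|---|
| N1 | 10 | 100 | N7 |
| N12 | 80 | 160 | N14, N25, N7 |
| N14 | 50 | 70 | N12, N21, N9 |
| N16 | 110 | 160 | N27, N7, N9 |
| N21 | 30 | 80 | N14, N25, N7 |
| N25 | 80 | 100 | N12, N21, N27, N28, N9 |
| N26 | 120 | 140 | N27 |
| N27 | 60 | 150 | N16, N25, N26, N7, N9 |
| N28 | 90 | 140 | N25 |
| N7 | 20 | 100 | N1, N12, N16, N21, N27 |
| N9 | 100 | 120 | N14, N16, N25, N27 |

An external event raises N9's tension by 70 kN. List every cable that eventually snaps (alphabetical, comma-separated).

Round 1 — N9 at 170 > 120. N9 snaps.
  N9 sheds 170 kN to N14, N16, N25, N27: 42 each (2 lost).
    N14: 50+42 = 92 > 70
    N16: 110+42 = 152 ≤ 160
    N25: 80+42 = 122 > 100
    N27: 60+42 = 102 ≤ 150
Round 2 — N14, N25 snap.
  N14 sheds 92 kN to N12, N21: 46 each.
    N12: 80+46 = 126 ≤ 160
    N21: 30+46 = 76 ≤ 80
  N25 sheds 122 kN to N12, N21, N27, N28: 30 each (2 lost).
    N12: 126+30 = 156 ≤ 160
    N21: 76+30 = 106 > 80
    N27: 102+30 = 132 ≤ 150
    N28: 90+30 = 120 ≤ 140
Round 3 — N21 snaps.
  N21 sheds 106 kN to N7: 106 each.
    N7: 20+106 = 126 > 100
Round 4 — N7 snaps.
  N7 sheds 126 kN to N1, N12, N16, N27: 31 each (2 lost).
    N1: 10+31 = 41 ≤ 100
    N12: 156+31 = 187 > 160
    N16: 152+31 = 183 > 160
    N27: 132+31 = 163 > 150
Round 5 — N12, N16, N27 snap.
  N12 sheds 187 kN: no online neighbours, lost.
  N16 sheds 183 kN: no online neighbours, lost.
  N27 sheds 163 kN to N26: 163 each.
    N26: 120+163 = 283 > 140
Round 6 — N26 snaps.
  N26 sheds 283 kN: no online neighbours, lost.
No further breaks.

N12, N14, N16, N21, N25, N26, N27, N7, N9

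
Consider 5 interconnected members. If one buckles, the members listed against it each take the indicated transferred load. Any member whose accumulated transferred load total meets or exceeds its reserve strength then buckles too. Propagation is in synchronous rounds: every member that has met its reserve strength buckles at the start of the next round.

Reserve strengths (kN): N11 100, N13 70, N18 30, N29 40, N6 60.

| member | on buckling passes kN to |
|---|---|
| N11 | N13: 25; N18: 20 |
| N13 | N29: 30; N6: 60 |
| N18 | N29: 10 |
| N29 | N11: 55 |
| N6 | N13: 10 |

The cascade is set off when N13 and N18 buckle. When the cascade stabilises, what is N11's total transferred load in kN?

55

Round 1 — N13, N18 buckle (initial).
  N29: +30+10 → 40 ≥ 40
  N6: +60 → 60 ≥ 60
Round 2 — N29, N6 buckle.
  N11: +55 → 55 < 100
No further bucklings.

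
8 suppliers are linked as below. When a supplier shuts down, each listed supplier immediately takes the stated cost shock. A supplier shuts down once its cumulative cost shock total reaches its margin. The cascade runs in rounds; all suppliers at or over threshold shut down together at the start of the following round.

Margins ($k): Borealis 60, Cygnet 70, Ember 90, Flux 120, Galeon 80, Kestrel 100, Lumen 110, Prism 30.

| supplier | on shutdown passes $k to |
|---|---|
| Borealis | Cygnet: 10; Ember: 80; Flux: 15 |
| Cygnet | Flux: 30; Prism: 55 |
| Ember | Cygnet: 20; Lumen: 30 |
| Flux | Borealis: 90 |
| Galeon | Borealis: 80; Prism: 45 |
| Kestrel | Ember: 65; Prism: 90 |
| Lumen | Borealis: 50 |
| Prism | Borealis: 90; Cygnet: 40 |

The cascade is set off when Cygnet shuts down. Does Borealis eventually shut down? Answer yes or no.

yes

Round 1 — Cygnet shuts down (initial).
  Flux: +30 → 30 < 120
  Prism: +55 → 55 ≥ 30
Round 2 — Prism shuts down.
  Borealis: +90 → 90 ≥ 60
Round 3 — Borealis shuts down.
  Ember: +80 → 80 < 90
  Flux: +15 → 45 < 120
No further shutdowns.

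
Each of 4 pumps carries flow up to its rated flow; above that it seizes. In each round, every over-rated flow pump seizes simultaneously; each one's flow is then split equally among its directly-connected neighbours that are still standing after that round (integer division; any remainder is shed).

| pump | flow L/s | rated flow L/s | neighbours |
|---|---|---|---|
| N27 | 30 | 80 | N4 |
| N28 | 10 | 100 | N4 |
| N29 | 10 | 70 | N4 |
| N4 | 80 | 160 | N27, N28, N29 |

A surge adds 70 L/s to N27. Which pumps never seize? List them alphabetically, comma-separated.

N28

Round 1 — N27 at 100 > 80. N27 seizes.
  N27 sheds 100 L/s to N4: 100 each.
    N4: 80+100 = 180 > 160
Round 2 — N4 seizes.
  N4 sheds 180 L/s to N28, N29: 90 each.
    N28: 10+90 = 100 ≤ 100
    N29: 10+90 = 100 > 70
Round 3 — N29 seizes.
  N29 sheds 100 L/s: no online neighbours, lost.
No further seizures.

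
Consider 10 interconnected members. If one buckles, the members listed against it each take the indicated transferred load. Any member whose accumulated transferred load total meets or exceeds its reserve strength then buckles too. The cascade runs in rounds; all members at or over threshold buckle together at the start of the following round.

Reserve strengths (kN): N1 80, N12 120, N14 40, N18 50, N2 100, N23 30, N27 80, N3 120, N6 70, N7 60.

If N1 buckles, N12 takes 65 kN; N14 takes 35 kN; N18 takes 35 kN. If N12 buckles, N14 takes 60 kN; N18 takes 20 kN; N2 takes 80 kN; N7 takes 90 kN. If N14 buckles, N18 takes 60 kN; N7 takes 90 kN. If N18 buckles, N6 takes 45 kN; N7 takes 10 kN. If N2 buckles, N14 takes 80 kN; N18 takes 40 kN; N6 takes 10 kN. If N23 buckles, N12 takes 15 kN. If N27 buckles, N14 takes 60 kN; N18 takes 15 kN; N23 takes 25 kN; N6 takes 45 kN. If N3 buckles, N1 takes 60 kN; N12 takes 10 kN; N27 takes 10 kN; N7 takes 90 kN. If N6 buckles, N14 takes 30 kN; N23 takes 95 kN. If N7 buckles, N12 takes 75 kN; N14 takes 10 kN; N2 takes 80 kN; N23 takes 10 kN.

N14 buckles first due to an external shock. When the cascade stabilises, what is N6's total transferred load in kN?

Round 1 — N14 buckles (initial).
  N18: +60 → 60 ≥ 50
  N7: +90 → 90 ≥ 60
Round 2 — N18, N7 buckle.
  N12: +75 → 75 < 120
  N2: +80 → 80 < 100
  N23: +10 → 10 < 30
  N6: +45 → 45 < 70
No further bucklings.

45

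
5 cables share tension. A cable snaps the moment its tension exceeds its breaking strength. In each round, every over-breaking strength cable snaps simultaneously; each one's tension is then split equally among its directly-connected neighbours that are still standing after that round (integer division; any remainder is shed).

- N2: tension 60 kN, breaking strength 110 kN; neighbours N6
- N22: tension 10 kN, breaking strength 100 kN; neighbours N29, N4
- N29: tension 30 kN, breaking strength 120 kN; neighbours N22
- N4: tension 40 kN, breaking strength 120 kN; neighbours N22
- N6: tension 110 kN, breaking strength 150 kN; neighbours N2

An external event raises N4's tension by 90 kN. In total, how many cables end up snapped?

3

Round 1 — N4 at 130 > 120. N4 snaps.
  N4 sheds 130 kN to N22: 130 each.
    N22: 10+130 = 140 > 100
Round 2 — N22 snaps.
  N22 sheds 140 kN to N29: 140 each.
    N29: 30+140 = 170 > 120
Round 3 — N29 snaps.
  N29 sheds 170 kN: no online neighbours, lost.
No further breaks.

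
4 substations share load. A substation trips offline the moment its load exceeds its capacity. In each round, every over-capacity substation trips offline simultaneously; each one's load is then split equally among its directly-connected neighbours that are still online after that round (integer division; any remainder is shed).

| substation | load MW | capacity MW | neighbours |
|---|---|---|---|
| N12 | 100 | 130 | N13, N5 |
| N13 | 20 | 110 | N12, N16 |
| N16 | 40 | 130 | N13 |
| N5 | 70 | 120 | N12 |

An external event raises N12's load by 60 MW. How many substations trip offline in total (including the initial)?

2

Round 1 — N12 at 160 > 130. N12 trips offline.
  N12 sheds 160 MW to N13, N5: 80 each.
    N13: 20+80 = 100 ≤ 110
    N5: 70+80 = 150 > 120
Round 2 — N5 trips offline.
  N5 sheds 150 MW: no online neighbours, lost.
No further trips.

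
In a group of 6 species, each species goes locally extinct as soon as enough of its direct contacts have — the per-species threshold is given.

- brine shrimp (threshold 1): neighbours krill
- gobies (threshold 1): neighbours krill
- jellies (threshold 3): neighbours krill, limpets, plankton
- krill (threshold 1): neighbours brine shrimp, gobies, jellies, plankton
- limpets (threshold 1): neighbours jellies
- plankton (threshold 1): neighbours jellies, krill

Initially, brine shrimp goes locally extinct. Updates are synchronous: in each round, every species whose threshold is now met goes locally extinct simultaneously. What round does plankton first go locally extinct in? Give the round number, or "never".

Round 1 — brine shrimp goes locally extinct (initial).
Round 2 — checking thresholds:
  krill: 1 of 4 neighbours ≥ 1, goes locally extinct.
Round 3 — checking thresholds:
  gobies: 1 of 1 neighbours ≥ 1, goes locally extinct.
  jellies: 1 of 3 neighbours < 3, below threshold.
  plankton: 1 of 2 neighbours ≥ 1, goes locally extinct.
Round 4 — no new extinctions; cascade stops.

3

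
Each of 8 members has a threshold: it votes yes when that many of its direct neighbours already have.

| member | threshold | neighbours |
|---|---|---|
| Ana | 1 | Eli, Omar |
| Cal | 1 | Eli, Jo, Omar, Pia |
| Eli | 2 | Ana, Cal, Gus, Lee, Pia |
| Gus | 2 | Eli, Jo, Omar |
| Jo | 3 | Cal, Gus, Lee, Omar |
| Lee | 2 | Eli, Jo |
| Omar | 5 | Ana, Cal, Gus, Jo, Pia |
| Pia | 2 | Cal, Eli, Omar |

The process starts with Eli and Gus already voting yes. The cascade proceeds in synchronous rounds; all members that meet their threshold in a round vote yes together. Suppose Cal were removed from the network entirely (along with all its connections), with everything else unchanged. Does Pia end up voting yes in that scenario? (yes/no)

no

With Cal removed:
Round 1 — Eli, Gus vote yes (initial).
Round 2 — checking thresholds:
  Ana: 1 of 2 neighbours ≥ 1, votes yes.
  Jo: 1 of 3 neighbours < 3, holds.
  Lee: 1 of 2 neighbours < 2, holds.
  Omar: 1 of 4 neighbours < 5, holds.
  Pia: 1 of 2 neighbours < 2, holds.
Round 3 — no new yes votes; cascade stops.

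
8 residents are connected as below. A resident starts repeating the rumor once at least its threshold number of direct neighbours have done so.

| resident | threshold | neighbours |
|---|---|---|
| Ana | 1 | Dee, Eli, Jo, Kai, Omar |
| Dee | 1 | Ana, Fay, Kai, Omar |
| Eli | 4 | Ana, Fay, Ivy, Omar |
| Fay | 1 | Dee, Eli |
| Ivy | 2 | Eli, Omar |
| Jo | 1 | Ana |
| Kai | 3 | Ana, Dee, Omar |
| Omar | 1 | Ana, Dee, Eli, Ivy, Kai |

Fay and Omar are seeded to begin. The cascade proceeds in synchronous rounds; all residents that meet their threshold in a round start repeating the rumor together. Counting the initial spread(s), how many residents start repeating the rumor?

6

Round 1 — Fay, Omar start repeating the rumor (initial).
Round 2 — checking thresholds:
  Ana: 1 of 5 neighbours ≥ 1, starts repeating the rumor.
  Dee: 2 of 4 neighbours ≥ 1, starts repeating the rumor.
  Eli: 2 of 4 neighbours < 4, holds.
  Ivy: 1 of 2 neighbours < 2, holds.
  Kai: 1 of 3 neighbours < 3, holds.
Round 3 — checking thresholds:
  Eli: 3 of 4 neighbours < 4, holds.
  Ivy: 1 of 2 neighbours < 2, holds.
  Jo: 1 of 1 neighbours ≥ 1, starts repeating the rumor.
  Kai: 3 of 3 neighbours ≥ 3, starts repeating the rumor.
Round 4 — no new spreads; cascade stops.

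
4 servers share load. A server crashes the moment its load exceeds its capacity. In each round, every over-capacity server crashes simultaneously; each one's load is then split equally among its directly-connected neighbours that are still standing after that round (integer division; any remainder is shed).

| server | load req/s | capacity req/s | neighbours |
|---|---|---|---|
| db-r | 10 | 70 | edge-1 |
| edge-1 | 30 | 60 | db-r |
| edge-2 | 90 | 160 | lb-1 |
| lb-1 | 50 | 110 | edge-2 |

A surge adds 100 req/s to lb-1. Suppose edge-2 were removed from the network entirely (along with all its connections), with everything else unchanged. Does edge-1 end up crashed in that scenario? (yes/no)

no

With edge-2 removed:
Round 1 — lb-1 at 150 > 110. lb-1 crashes.
  lb-1 sheds 150 req/s: no online neighbours, lost.
No further crashes.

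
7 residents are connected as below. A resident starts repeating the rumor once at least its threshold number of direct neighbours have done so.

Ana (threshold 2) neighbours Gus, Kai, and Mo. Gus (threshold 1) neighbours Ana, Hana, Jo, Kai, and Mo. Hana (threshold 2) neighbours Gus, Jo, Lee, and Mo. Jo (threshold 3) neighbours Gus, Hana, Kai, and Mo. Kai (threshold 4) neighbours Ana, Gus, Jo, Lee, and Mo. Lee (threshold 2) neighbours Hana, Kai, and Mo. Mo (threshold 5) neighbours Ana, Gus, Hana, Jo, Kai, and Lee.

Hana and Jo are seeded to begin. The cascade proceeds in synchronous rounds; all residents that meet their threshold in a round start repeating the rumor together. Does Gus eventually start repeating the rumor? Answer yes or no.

Round 1 — Hana, Jo start repeating the rumor (initial).
Round 2 — checking thresholds:
  Gus: 2 of 5 neighbours ≥ 1, starts repeating the rumor.
  Kai: 1 of 5 neighbours < 4, below threshold.
  Lee: 1 of 3 neighbours < 2, below threshold.
  Mo: 2 of 6 neighbours < 5, below threshold.
Round 3 — no new spreads; cascade stops.

yes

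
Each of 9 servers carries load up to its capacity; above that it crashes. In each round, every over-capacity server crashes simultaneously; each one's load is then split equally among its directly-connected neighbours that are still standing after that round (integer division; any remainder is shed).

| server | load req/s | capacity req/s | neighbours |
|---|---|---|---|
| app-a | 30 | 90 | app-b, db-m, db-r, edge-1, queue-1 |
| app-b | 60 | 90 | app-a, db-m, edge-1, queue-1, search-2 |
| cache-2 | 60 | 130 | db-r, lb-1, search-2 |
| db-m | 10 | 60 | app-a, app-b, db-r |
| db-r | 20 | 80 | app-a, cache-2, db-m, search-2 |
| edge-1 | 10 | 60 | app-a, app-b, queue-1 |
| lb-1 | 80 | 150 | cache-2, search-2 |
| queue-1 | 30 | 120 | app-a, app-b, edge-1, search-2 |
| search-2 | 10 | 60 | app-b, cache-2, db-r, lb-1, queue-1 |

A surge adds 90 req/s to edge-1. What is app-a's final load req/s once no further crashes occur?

Round 1 — edge-1 at 100 > 60. edge-1 crashes.
  edge-1 sheds 100 req/s to app-a, app-b, queue-1: 33 each (1 lost).
    app-a: 30+33 = 63 ≤ 90
    app-b: 60+33 = 93 > 90
    queue-1: 30+33 = 63 ≤ 120
Round 2 — app-b crashes.
  app-b sheds 93 req/s to app-a, db-m, queue-1, search-2: 23 each (1 lost).
    app-a: 63+23 = 86 ≤ 90
    db-m: 10+23 = 33 ≤ 60
    queue-1: 63+23 = 86 ≤ 120
    search-2: 10+23 = 33 ≤ 60
No further crashes.

86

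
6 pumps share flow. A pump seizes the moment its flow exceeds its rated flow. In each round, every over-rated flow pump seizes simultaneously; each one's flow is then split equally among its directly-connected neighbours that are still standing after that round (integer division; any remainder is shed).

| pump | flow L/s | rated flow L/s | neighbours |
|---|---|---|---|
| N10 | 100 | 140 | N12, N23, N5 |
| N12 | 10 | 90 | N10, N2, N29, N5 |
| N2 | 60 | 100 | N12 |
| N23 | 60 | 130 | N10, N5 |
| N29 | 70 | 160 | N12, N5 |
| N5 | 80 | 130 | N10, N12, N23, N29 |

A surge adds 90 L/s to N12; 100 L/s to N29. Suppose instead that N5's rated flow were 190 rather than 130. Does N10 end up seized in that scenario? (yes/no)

With N5's rated flow at 190:
Round 1 — N12 at 100 > 90; N29 at 170 > 160. N12, N29 seize.
  N12 sheds 100 L/s to N10, N2, N5: 33 each (1 lost).
    N10: 100+33 = 133 ≤ 140
    N2: 60+33 = 93 ≤ 100
    N5: 80+33 = 113 ≤ 190
  N29 sheds 170 L/s to N5: 170 each.
    N5: 113+170 = 283 > 190
Round 2 — N5 seizes.
  N5 sheds 283 L/s to N10, N23: 141 each (1 lost).
    N10: 133+141 = 274 > 140
    N23: 60+141 = 201 > 130
Round 3 — N10, N23 seize.
  N10 sheds 274 L/s: no online neighbours, lost.
  N23 sheds 201 L/s: no online neighbours, lost.
No further seizures.

yes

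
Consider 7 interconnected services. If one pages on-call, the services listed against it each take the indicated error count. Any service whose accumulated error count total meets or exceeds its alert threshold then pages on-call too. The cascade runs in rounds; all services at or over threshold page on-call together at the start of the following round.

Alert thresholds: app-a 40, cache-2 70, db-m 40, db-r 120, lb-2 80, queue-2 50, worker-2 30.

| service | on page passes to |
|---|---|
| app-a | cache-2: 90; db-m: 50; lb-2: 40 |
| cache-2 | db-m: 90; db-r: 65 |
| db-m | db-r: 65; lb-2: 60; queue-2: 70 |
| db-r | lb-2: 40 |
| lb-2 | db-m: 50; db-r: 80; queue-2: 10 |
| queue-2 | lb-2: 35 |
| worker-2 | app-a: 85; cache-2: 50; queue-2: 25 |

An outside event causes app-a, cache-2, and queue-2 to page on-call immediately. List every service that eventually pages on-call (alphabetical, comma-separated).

Round 1 — app-a, cache-2, queue-2 page on-call (initial).
  db-m: +50+90 → 140 ≥ 40
  db-r: +65 → 65 < 120
  lb-2: +40+35 → 75 < 80
Round 2 — db-m pages on-call.
  db-r: +65 → 130 ≥ 120
  lb-2: +60 → 135 ≥ 80
Round 3 — db-r, lb-2 page on-call.
No further pages.

app-a, cache-2, db-m, db-r, lb-2, queue-2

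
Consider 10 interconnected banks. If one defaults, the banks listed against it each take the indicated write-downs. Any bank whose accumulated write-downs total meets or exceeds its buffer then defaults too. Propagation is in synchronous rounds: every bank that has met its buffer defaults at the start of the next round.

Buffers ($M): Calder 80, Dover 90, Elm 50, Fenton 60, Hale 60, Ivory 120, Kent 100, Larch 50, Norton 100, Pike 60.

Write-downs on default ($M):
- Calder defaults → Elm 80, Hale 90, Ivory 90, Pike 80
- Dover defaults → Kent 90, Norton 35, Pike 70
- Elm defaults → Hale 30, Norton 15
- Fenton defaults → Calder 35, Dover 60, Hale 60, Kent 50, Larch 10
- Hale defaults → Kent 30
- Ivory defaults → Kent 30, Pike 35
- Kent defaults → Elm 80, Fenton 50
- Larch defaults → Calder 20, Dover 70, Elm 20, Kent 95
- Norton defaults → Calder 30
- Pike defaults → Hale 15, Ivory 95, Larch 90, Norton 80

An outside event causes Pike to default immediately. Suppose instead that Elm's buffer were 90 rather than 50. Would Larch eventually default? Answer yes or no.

With Elm's buffer at 90:
Round 1 — Pike defaults (initial).
  Hale: +15 → 15 < 60
  Ivory: +95 → 95 < 120
  Larch: +90 → 90 ≥ 50
  Norton: +80 → 80 < 100
Round 2 — Larch defaults.
  Calder: +20 → 20 < 80
  Dover: +70 → 70 < 90
  Elm: +20 → 20 < 90
  Kent: +95 → 95 < 100
No further defaults.

yes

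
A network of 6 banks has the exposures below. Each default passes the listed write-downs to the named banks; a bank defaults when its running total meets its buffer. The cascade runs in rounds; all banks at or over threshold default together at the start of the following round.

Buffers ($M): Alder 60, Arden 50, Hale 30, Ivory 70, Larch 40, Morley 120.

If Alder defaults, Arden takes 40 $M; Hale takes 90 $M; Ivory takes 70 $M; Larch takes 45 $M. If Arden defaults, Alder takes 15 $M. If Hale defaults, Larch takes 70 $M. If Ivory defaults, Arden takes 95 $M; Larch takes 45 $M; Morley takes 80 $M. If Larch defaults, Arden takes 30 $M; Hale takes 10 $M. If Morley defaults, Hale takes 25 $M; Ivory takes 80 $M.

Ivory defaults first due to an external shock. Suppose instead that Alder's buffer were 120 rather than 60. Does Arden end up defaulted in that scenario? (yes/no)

yes

With Alder's buffer at 120:
Round 1 — Ivory defaults (initial).
  Arden: +95 → 95 ≥ 50
  Larch: +45 → 45 ≥ 40
  Morley: +80 → 80 < 120
Round 2 — Arden, Larch default.
  Alder: +15 → 15 < 120
  Hale: +10 → 10 < 30
No further defaults.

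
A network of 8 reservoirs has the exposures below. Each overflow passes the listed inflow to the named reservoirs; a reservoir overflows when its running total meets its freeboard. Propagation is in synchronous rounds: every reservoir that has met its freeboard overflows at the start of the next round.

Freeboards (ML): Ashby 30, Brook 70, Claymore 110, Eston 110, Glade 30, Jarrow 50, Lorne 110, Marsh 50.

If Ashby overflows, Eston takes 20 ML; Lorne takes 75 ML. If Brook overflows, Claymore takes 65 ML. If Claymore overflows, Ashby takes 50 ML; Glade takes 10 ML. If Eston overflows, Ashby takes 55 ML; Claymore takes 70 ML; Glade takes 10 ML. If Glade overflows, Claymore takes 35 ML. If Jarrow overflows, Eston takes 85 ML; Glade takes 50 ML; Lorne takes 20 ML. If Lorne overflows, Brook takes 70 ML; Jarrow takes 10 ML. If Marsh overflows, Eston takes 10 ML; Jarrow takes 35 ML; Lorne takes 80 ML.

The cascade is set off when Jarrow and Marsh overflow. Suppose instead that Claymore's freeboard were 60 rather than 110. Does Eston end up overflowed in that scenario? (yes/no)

With Claymore's freeboard at 60:
Round 1 — Jarrow, Marsh overflow (initial).
  Eston: +85+10 → 95 < 110
  Glade: +50 → 50 ≥ 30
  Lorne: +20+80 → 100 < 110
Round 2 — Glade overflows.
  Claymore: +35 → 35 < 60
No further overflows.

no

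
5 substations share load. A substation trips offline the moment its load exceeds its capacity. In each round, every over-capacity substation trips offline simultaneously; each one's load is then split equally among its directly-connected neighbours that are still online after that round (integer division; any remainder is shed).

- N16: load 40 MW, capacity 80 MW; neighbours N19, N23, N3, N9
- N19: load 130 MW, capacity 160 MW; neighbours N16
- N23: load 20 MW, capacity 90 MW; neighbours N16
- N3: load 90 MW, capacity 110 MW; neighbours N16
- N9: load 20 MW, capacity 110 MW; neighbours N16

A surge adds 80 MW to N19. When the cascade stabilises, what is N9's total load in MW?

103

Round 1 — N19 at 210 > 160. N19 trips offline.
  N19 sheds 210 MW to N16: 210 each.
    N16: 40+210 = 250 > 80
Round 2 — N16 trips offline.
  N16 sheds 250 MW to N23, N3, N9: 83 each (1 lost).
    N23: 20+83 = 103 > 90
    N3: 90+83 = 173 > 110
    N9: 20+83 = 103 ≤ 110
Round 3 — N23, N3 trip offline.
  N23 sheds 103 MW: no online neighbours, lost.
  N3 sheds 173 MW: no online neighbours, lost.
No further trips.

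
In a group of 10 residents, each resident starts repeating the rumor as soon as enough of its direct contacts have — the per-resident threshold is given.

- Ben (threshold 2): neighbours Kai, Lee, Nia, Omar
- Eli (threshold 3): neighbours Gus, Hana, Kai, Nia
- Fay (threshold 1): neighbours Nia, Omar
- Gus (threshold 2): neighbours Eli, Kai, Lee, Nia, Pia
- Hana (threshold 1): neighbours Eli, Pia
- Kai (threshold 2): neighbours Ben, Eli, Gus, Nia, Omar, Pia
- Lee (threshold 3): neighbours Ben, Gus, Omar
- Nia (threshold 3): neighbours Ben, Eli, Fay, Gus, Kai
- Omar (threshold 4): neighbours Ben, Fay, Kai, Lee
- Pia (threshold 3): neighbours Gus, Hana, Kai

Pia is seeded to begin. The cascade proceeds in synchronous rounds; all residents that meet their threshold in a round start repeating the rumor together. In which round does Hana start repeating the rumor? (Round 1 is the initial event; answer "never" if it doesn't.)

Round 1 — Pia starts repeating the rumor (initial).
Round 2 — checking thresholds:
  Gus: 1 of 5 neighbours < 2, below threshold.
  Hana: 1 of 2 neighbours ≥ 1, starts repeating the rumor.
  Kai: 1 of 6 neighbours < 2, below threshold.
Round 3 — no new spreads; cascade stops.

2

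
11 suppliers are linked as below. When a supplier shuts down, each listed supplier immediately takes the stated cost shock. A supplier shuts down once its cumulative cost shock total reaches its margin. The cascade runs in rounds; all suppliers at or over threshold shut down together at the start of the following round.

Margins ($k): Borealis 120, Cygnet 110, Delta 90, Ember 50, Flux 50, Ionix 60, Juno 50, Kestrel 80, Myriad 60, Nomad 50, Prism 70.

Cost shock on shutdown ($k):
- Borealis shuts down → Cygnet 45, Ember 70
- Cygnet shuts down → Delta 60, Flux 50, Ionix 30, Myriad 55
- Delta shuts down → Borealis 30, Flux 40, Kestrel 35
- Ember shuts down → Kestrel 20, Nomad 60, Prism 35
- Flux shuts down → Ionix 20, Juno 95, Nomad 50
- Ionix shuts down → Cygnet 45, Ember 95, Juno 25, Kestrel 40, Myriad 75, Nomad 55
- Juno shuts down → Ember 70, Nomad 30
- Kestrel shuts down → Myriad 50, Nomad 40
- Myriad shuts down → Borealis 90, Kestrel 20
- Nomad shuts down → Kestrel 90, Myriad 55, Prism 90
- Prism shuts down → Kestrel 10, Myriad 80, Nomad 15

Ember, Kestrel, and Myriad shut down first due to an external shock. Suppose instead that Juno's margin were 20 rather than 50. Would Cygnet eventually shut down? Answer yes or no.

With Juno's margin at 20:
Round 1 — Ember, Kestrel, Myriad shut down (initial).
  Borealis: +90 → 90 < 120
  Nomad: +60+40 → 100 ≥ 50
  Prism: +35 → 35 < 70
Round 2 — Nomad shuts down.
  Prism: +90 → 125 ≥ 70
Round 3 — Prism shuts down.
No further shutdowns.

no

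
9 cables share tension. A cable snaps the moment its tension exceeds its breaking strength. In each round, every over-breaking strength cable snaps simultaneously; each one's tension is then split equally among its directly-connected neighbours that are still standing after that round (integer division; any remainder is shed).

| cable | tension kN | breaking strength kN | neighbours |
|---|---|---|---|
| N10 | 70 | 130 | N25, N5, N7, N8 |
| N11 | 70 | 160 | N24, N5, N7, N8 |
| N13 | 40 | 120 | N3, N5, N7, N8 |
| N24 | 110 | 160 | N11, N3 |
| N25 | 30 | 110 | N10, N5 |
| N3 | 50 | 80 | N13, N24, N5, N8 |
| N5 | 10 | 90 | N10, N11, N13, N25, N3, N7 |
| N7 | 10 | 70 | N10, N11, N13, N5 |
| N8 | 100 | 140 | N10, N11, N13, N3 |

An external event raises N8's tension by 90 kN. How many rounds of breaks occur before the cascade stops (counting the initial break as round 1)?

Round 1 — N8 at 190 > 140. N8 snaps.
  N8 sheds 190 kN to N10, N11, N13, N3: 47 each (2 lost).
    N10: 70+47 = 117 ≤ 130
    N11: 70+47 = 117 ≤ 160
    N13: 40+47 = 87 ≤ 120
    N3: 50+47 = 97 > 80
Round 2 — N3 snaps.
  N3 sheds 97 kN to N13, N24, N5: 32 each (1 lost).
    N13: 87+32 = 119 ≤ 120
    N24: 110+32 = 142 ≤ 160
    N5: 10+32 = 42 ≤ 90
No further breaks.

2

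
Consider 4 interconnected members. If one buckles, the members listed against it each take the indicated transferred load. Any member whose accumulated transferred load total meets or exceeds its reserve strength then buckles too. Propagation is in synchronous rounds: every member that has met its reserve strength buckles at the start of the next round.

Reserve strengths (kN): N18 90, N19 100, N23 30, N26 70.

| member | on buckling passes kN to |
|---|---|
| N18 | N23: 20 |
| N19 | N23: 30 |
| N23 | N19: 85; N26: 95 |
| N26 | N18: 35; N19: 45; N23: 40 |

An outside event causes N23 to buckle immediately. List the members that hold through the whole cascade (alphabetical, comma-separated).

N18

Round 1 — N23 buckles (initial).
  N19: +85 → 85 < 100
  N26: +95 → 95 ≥ 70
Round 2 — N26 buckles.
  N18: +35 → 35 < 90
  N19: +45 → 130 ≥ 100
Round 3 — N19 buckles.
No further bucklings.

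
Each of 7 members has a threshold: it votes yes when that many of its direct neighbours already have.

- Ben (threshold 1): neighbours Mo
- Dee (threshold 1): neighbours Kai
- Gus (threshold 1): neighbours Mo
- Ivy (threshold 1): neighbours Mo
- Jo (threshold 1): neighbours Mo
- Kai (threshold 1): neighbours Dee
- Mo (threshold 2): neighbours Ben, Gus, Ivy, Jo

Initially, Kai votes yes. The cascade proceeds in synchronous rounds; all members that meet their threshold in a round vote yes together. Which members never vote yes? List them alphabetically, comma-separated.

Round 1 — Kai votes yes (initial).
Round 2 — checking thresholds:
  Dee: 1 of 1 neighbours ≥ 1, votes yes.
Round 3 — no new yes votes; cascade stops.

Ben, Gus, Ivy, Jo, Mo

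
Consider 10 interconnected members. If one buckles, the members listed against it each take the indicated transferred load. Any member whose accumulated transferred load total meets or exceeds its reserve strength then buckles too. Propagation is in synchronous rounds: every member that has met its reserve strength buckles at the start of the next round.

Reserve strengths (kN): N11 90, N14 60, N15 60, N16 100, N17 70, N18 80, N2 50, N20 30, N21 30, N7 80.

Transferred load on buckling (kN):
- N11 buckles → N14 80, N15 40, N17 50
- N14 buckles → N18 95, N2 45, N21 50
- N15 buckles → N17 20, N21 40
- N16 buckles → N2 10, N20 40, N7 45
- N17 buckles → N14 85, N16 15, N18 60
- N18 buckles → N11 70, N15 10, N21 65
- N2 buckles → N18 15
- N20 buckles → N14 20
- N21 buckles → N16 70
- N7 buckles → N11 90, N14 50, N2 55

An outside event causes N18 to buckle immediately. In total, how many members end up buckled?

2

Round 1 — N18 buckles (initial).
  N11: +70 → 70 < 90
  N15: +10 → 10 < 60
  N21: +65 → 65 ≥ 30
Round 2 — N21 buckles.
  N16: +70 → 70 < 100
No further bucklings.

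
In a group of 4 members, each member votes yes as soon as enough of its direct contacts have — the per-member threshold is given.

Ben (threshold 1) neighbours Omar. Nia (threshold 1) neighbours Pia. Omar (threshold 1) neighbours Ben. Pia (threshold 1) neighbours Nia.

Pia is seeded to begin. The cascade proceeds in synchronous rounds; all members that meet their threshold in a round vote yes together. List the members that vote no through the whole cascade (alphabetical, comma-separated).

Ben, Omar

Round 1 — Pia votes yes (initial).
Round 2 — checking thresholds:
  Nia: 1 of 1 neighbours ≥ 1, votes yes.
Round 3 — no new yes votes; cascade stops.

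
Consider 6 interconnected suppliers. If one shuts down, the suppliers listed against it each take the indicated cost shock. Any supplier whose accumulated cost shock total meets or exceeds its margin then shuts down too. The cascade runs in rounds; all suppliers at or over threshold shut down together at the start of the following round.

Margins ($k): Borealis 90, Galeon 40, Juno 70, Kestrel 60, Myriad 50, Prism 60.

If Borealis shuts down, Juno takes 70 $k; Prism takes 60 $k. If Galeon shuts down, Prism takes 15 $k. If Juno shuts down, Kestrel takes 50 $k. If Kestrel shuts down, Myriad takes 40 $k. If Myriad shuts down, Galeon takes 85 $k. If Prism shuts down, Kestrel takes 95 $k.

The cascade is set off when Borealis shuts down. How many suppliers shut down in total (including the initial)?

4

Round 1 — Borealis shuts down (initial).
  Juno: +70 → 70 ≥ 70
  Prism: +60 → 60 ≥ 60
Round 2 — Juno, Prism shut down.
  Kestrel: +50+95 → 145 ≥ 60
Round 3 — Kestrel shuts down.
  Myriad: +40 → 40 < 50
No further shutdowns.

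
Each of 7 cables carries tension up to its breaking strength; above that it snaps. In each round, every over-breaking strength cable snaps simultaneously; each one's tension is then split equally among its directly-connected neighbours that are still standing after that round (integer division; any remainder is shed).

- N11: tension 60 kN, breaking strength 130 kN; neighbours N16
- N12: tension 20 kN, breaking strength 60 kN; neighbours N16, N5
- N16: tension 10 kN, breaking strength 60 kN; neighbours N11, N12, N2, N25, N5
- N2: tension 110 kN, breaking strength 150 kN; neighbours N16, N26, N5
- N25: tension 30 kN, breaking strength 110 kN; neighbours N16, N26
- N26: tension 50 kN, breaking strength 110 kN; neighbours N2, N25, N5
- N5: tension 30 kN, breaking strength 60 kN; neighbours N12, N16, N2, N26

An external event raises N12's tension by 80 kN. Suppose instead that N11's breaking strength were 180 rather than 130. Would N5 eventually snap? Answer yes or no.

With N11's breaking strength at 180:
Round 1 — N12 at 100 > 60. N12 snaps.
  N12 sheds 100 kN to N16, N5: 50 each.
    N16: 10+50 = 60 ≤ 60
    N5: 30+50 = 80 > 60
Round 2 — N5 snaps.
  N5 sheds 80 kN to N16, N2, N26: 26 each (2 lost).
    N16: 60+26 = 86 > 60
    N2: 110+26 = 136 ≤ 150
    N26: 50+26 = 76 ≤ 110
Round 3 — N16 snaps.
  N16 sheds 86 kN to N11, N2, N25: 28 each (2 lost).
    N11: 60+28 = 88 ≤ 180
    N2: 136+28 = 164 > 150
    N25: 30+28 = 58 ≤ 110
Round 4 — N2 snaps.
  N2 sheds 164 kN to N26: 164 each.
    N26: 76+164 = 240 > 110
Round 5 — N26 snaps.
  N26 sheds 240 kN to N25: 240 each.
    N25: 58+240 = 298 > 110
Round 6 — N25 snaps.
  N25 sheds 298 kN: no online neighbours, lost.
No further breaks.

yes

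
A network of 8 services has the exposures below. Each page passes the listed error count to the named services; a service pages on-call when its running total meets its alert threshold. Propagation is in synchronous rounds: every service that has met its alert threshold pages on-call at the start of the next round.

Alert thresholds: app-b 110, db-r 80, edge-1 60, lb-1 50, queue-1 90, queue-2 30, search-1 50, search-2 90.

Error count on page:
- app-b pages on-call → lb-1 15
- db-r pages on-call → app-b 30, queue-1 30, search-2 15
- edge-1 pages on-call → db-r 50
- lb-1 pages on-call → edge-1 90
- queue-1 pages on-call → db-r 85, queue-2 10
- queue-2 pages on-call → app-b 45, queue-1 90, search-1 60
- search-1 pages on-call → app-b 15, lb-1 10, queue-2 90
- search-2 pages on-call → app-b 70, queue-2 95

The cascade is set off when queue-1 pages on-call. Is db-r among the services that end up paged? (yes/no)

Round 1 — queue-1 pages on-call (initial).
  db-r: +85 → 85 ≥ 80
  queue-2: +10 → 10 < 30
Round 2 — db-r pages on-call.
  app-b: +30 → 30 < 110
  search-2: +15 → 15 < 90
No further pages.

yes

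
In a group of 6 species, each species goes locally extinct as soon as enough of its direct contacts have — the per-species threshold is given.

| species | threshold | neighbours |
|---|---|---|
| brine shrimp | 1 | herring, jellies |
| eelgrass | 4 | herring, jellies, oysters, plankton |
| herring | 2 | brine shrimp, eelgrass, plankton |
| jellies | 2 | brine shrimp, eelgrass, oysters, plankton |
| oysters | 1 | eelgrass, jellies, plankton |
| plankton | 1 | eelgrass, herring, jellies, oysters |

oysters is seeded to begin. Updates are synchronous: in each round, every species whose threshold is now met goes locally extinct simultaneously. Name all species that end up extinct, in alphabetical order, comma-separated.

brine shrimp, eelgrass, herring, jellies, oysters, plankton

Round 1 — oysters goes locally extinct (initial).
Round 2 — checking thresholds:
  eelgrass: 1 of 4 neighbours < 4, holds.
  jellies: 1 of 4 neighbours < 2, holds.
  plankton: 1 of 4 neighbours ≥ 1, goes locally extinct.
Round 3 — checking thresholds:
  eelgrass: 2 of 4 neighbours < 4, holds.
  herring: 1 of 3 neighbours < 2, holds.
  jellies: 2 of 4 neighbours ≥ 2, goes locally extinct.
Round 4 — checking thresholds:
  brine shrimp: 1 of 2 neighbours ≥ 1, goes locally extinct.
  eelgrass: 3 of 4 neighbours < 4, holds.
  herring: 1 of 3 neighbours < 2, holds.
Round 5 — checking thresholds:
  eelgrass: 3 of 4 neighbours < 4, holds.
  herring: 2 of 3 neighbours ≥ 2, goes locally extinct.
Round 6 — checking thresholds:
  eelgrass: 4 of 4 neighbours ≥ 4, goes locally extinct.
Round 7 — no new extinctions; cascade stops.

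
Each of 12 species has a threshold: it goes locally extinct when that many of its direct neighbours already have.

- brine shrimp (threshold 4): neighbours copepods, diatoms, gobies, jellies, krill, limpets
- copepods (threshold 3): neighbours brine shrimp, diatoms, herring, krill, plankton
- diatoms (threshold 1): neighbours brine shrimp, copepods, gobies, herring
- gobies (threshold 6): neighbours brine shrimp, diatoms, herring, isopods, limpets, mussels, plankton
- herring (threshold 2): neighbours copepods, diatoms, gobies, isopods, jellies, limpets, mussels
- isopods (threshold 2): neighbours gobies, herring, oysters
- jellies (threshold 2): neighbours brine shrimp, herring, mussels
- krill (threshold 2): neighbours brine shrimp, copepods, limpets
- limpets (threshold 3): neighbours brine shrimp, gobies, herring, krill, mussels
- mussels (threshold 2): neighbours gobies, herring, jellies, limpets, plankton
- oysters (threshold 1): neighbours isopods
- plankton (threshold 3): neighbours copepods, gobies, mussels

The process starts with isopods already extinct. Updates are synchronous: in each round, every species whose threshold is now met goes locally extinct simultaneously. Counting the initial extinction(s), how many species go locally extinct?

Round 1 — isopods goes locally extinct (initial).
Round 2 — checking thresholds:
  gobies: 1 of 7 neighbours < 6, below threshold.
  herring: 1 of 7 neighbours < 2, below threshold.
  oysters: 1 of 1 neighbours ≥ 1, goes locally extinct.
Round 3 — no new extinctions; cascade stops.

2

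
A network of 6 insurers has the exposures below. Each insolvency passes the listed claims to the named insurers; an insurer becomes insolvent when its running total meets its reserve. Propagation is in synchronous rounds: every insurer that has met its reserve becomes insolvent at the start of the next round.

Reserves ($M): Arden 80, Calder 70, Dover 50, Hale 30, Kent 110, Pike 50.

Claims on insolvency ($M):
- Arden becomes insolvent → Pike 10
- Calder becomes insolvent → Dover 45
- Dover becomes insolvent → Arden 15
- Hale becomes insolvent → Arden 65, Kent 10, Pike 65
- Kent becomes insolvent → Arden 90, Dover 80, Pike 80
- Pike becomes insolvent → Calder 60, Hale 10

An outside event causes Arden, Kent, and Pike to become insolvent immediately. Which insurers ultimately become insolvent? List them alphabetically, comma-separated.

Arden, Dover, Kent, Pike

Round 1 — Arden, Kent, Pike become insolvent (initial).
  Calder: +60 → 60 < 70
  Dover: +80 → 80 ≥ 50
  Hale: +10 → 10 < 30
Round 2 — Dover becomes insolvent.
No further insolvencies.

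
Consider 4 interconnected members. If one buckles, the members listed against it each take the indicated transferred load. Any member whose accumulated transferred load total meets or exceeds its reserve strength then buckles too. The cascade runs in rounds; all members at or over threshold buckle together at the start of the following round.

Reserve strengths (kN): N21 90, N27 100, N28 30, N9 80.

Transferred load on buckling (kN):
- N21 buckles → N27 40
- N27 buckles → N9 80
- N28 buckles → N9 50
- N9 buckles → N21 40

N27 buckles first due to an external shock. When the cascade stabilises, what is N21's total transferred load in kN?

40

Round 1 — N27 buckles (initial).
  N9: +80 → 80 ≥ 80
Round 2 — N9 buckles.
  N21: +40 → 40 < 90
No further bucklings.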